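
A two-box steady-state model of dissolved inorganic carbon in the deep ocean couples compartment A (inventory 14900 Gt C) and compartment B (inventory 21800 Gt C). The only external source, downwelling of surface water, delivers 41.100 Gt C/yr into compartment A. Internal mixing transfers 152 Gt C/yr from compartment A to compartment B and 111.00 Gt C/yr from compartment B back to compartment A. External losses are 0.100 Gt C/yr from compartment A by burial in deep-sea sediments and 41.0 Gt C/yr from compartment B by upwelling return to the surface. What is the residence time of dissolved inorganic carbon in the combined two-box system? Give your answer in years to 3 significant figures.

Treat the two boxes together as one reservoir: the mixing fluxes between them are internal recycling, so τ = ΣM / Σ(external losses).
M_total = 14900 + 21800 = 36700 Gt C.
ΣF_external_out = 0.100 + 41.0 = 41.100 Gt C/yr.
τ = M_total / ΣF_ext = 36700 / 41.100 = 892.9 yr.

893 yr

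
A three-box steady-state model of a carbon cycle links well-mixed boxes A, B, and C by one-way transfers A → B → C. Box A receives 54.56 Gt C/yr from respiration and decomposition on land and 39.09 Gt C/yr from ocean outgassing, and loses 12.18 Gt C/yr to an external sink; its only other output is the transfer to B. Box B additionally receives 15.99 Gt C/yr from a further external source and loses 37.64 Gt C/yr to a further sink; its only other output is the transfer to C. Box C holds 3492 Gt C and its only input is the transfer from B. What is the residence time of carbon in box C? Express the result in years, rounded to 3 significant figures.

58.4 yr

Box A: F(A→B) = (54.56 + 39.09) − 12.18 = 81.470 Gt C/yr.
Box B: F(B→C) = (81.470 + 15.99) − 37.64 = 59.820 Gt C/yr.
Box C throughput = its input = 59.820 Gt C/yr; τ = 3492 / 59.820 = 58.38 yr.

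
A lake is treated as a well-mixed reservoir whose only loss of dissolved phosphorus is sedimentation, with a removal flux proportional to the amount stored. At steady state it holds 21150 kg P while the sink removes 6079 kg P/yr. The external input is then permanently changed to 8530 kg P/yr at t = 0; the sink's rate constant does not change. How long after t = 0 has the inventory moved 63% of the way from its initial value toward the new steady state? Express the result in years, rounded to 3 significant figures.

τ = M₀/F₀ = 21150/6079 = 3.479 yr.
The remaining gap fraction is e^(−t/τ); 63% covered ⇒ e^(−t/τ) = 0.370.
t = −τ ln(0.370) = 3.479 × 0.9943 = 3.459 yr.

3.46 yr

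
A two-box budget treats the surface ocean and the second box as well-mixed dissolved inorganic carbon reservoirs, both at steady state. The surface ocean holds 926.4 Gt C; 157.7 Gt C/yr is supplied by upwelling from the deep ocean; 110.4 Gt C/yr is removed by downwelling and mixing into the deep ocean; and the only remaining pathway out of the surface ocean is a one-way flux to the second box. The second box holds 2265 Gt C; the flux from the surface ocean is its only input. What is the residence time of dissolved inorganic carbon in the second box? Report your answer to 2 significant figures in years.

48 yr

Balance the surface ocean: ΣF_in = 157.70 Gt C/yr.
Flux to the second box = ΣF_in − (110.4) = 47.300 Gt C/yr.
At steady state the output of the second box equals its input, 47.300 Gt C/yr.
τ = M / F = 2265 / 47.300 = 47.89 yr.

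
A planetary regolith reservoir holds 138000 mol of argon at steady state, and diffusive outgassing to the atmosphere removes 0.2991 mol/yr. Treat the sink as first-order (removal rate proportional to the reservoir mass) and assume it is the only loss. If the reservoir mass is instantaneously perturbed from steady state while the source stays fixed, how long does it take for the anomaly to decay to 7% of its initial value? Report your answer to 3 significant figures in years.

For a linear reservoir the anomaly decays as exp(−t/τ) with τ = M/F = 138000/0.2991 = 461400 yr.
exp(−t/τ) = 0.07 ⇒ t = −τ ln(0.07) = 461400 × 2.659 = 1.227×10^6 yr.

1.23×10^6 yr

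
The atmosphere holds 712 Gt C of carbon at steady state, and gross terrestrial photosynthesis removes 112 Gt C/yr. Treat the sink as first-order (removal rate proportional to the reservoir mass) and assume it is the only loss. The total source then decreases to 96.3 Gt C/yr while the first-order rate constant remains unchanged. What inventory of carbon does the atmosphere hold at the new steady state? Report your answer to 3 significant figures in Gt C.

612 Gt C

Rate constant k = F/M = 112 / 712 = 0.1573 yr⁻¹.
At the new steady state, source = k·M_new ⇒ M_new = 96.3 / 0.1573 = 612.2 Gt C.
(Equivalently M_new = M × F_new/F_old = 712 × 96.3/112.)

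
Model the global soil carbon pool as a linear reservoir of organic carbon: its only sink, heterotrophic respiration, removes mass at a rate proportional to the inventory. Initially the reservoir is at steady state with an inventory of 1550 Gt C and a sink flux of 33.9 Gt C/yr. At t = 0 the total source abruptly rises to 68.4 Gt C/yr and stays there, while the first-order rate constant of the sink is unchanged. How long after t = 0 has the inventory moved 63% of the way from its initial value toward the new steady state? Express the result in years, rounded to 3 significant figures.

45.5 yr

τ = M₀/F₀ = 1550/33.9 = 45.72 yr.
The remaining gap fraction is e^(−t/τ); 63% covered ⇒ e^(−t/τ) = 0.370.
t = −τ ln(0.370) = 45.72 × 0.9943 = 45.46 yr.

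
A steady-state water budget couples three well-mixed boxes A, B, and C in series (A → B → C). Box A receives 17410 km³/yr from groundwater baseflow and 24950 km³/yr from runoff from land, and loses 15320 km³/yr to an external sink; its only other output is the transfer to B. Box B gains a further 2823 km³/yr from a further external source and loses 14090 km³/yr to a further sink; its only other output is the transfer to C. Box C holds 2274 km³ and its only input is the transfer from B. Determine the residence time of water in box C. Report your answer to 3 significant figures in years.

0.144 yr

Box A: F(A→B) = (17410 + 24950) − 15320 = 27040 km³/yr.
Box B: F(B→C) = (27040 + 2823) − 14090 = 15773 km³/yr.
Box C throughput = its input = 15773 km³/yr; τ = 2274 / 15773 = 0.1442 yr.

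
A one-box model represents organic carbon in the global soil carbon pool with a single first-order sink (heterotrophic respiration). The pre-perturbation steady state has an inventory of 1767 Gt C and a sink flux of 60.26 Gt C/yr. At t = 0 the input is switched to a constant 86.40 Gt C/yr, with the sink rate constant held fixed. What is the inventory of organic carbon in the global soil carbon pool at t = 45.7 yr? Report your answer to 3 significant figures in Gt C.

2370 Gt C

τ = M₀/F₀ = 1767/60.26 = 29.32 yr; rate constant k = 1/τ.
New steady state M_∞ = F₁/k = F₁·τ = 86.40 × 29.32 = 2533.5 Gt C.
M(t) = M_∞ + (M₀ − M_∞)·e^(−t/τ); t/τ = 45.7/29.32 = 1.559, so e^(−t/τ) = 0.2105.
M(t) = 2533.5 − 766.5 × 0.2105 = 2372.2 Gt C.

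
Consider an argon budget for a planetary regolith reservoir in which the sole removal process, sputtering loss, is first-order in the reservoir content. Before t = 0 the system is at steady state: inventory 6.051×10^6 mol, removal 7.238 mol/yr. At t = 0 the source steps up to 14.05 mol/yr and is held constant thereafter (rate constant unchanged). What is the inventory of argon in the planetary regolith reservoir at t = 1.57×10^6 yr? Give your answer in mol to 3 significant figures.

τ = M₀/F₀ = 6.051×10^6/7.238 = 836000 yr; rate constant k = 1/τ.
New steady state M_∞ = F₁/k = F₁·τ = 14.05 × 836000 = 1.1746×10^7 mol.
M(t) = M_∞ + (M₀ − M_∞)·e^(−t/τ); t/τ = 1.57×10^6/836000 = 1.878, so e^(−t/τ) = 0.1529.
M(t) = 1.1746×10^7 − 5.695×10^6 × 0.1529 = 1.0875×10^7 mol.

1.09×10^7 mol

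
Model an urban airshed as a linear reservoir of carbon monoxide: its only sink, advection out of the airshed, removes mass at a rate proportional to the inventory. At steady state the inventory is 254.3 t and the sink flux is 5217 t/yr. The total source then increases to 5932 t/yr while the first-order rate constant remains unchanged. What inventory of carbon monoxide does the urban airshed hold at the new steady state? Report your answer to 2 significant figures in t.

290 t

Rate constant k = F/M = 5217 / 254.3 = 20.52 yr⁻¹.
At the new steady state, source = k·M_new ⇒ M_new = 5932 / 20.52 = 289.2 t.
(Equivalently M_new = M × F_new/F_old = 254.3 × 5932/5217.)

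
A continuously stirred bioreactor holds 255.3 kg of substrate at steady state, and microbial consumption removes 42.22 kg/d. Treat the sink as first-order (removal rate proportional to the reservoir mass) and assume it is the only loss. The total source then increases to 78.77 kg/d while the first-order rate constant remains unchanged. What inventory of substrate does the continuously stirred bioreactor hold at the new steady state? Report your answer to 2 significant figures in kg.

480 kg

Rate constant k = F/M = 42.22 / 255.3 = 0.1654 d⁻¹.
At the new steady state, source = k·M_new ⇒ M_new = 78.77 / 0.1654 = 476.3 kg.
(Equivalently M_new = M × F_new/F_old = 255.3 × 78.77/42.22.)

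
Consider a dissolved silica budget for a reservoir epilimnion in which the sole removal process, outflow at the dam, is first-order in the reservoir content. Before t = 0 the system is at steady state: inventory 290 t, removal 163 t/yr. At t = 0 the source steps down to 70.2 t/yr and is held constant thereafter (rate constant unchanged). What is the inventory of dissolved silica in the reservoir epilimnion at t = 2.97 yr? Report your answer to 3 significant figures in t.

Residence time τ = M₀/F₀ = 1.779 yr. The eventual steady state is M_∞ = M₀·(F₁/F₀) = 290 × 70.2/163 = 124.90 t.
The anomaly ΔM(t) = M(t) − M_∞ decays as ΔM₀·e^(−t/τ) with ΔM₀ = 290 − 124.90 = 165.1 t.
At t = 2.97 yr, e^(−t/τ) = e^(−1.669) = 0.1884, so ΔM = 31.10 t and M = 124.90 + 31.10 = 156.00 t.

156 t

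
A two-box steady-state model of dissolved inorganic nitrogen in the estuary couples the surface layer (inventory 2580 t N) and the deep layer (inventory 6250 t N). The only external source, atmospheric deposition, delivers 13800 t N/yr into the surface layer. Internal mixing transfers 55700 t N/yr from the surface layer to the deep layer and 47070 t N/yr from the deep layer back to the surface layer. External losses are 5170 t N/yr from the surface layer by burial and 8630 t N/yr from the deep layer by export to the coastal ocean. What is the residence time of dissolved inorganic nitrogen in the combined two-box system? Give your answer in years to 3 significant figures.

Residence time in the combined system uses the total inventory and the total *external* removal — internal exchanges between the two boxes cancel.
M_total = 2580 + 6250 = 8830.0 t N.
ΣF_external_out = 5170 + 8630 = 13800 t N/yr.
τ = M_total / ΣF_ext = 8830.0 / 13800 = 0.6399 yr.

0.640 yr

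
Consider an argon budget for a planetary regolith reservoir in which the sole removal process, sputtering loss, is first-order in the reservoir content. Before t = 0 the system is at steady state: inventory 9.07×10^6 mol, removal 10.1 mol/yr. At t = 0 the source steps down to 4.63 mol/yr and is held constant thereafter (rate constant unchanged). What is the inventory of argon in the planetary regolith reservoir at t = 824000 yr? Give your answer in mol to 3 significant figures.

Residence time τ = M₀/F₀ = 898000 yr. The eventual steady state is M_∞ = M₀·(F₁/F₀) = 9.07×10^6 × 4.63/10.1 = 4.1578×10^6 mol.
The anomaly ΔM(t) = M(t) − M_∞ decays as ΔM₀·e^(−t/τ) with ΔM₀ = 9.07×10^6 − 4.1578×10^6 = 4.912×10^6 mol.
At t = 824000 yr, e^(−t/τ) = e^(−0.9176) = 0.3995, so ΔM = 1.962×10^6 mol and M = 4.1578×10^6 + 1.962×10^6 = 6.1202×10^6 mol.

6.12×10^6 mol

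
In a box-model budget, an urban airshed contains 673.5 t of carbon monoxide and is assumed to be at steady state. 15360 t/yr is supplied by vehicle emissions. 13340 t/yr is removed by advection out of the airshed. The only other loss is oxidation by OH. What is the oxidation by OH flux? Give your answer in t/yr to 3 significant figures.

2020 t/yr

At steady state ΣF_in = ΣF_out.
ΣF_in = 15360 t/yr.
Oxidation by OH flux = ΣF_in − (13340) = 15360 − 13340 = 2020 t/yr.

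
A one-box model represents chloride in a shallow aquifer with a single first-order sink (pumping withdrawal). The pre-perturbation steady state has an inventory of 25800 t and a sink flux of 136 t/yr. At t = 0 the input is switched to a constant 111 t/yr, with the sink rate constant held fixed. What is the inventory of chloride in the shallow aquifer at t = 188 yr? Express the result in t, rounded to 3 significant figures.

22800 t

Residence time τ = M₀/F₀ = 189.7 yr. The eventual steady state is M_∞ = M₀·(F₁/F₀) = 25800 × 111/136 = 21057 t.
The anomaly ΔM(t) = M(t) − M_∞ decays as ΔM₀·e^(−t/τ) with ΔM₀ = 25800 − 21057 = 4743 t.
At t = 188 yr, e^(−t/τ) = e^(−0.9910) = 0.3712, so ΔM = 1760 t and M = 21057 + 1760 = 22818 t.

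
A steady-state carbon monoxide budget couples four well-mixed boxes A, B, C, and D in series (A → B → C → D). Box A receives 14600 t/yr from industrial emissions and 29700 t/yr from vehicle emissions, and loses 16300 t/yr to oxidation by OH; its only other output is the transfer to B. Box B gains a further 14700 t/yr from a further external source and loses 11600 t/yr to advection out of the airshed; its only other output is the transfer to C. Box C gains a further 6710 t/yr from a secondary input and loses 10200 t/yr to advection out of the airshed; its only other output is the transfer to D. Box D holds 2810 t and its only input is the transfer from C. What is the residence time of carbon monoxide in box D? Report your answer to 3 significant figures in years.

0.102 yr

Box A: F(A→B) = (14600 + 29700) − 16300 = 28000 t/yr.
Box B: F(B→C) = (28000 + 14700) − 11600 = 31100 t/yr.
Box C: F(C→D) = (31100 + 6710) − 10200 = 27610 t/yr.
Box D throughput = its input = 27610 t/yr; τ = 2810 / 27610 = 0.1018 yr.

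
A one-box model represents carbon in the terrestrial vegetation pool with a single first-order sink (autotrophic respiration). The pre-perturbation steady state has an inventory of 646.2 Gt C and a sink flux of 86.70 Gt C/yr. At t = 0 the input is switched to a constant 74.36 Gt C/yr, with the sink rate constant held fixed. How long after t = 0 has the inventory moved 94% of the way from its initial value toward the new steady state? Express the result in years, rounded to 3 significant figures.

τ = M₀/F₀ = 646.2/86.70 = 7.453 yr.
The remaining gap fraction is e^(−t/τ); 94% covered ⇒ e^(−t/τ) = 0.0600.
t = −τ ln(0.0600) = 7.453 × 2.813 = 20.97 yr.

21.0 yr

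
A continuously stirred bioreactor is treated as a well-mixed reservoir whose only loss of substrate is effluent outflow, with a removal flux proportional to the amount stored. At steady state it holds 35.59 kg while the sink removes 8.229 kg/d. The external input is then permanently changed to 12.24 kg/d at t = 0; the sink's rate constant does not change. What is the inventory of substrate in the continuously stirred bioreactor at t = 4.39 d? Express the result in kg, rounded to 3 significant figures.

46.7 kg

τ = M₀/F₀ = 35.59/8.229 = 4.325 d; rate constant k = 1/τ.
New steady state M_∞ = F₁/k = F₁·τ = 12.24 × 4.325 = 52.937 kg.
M(t) = M_∞ + (M₀ − M_∞)·e^(−t/τ); t/τ = 4.39/4.325 = 1.015, so e^(−t/τ) = 0.3624.
M(t) = 52.937 − 17.35 × 0.3624 = 46.651 kg.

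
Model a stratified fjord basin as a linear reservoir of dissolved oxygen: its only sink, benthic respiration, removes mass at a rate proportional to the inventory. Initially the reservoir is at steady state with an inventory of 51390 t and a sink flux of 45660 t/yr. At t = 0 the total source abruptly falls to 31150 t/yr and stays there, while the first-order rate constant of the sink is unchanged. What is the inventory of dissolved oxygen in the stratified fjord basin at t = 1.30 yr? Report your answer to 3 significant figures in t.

The sink rate constant is k = F₀/M₀ = 45660/51390 = 0.8885 yr⁻¹.
Solving dM/dt = F₁ − kM with M(0) = M₀ gives M(t) = F₁/k + (M₀ − F₁/k)·e^(−kt).
F₁/k = 31150/0.8885 = 35059 t; kt = 0.8885 × 1.30 = 1.155, e^(−kt) = 0.3150.
M(1.30) = 35059 + (51390 − 35059) × 0.3150 = 35059 + 5145 = 40204 t.

40200 t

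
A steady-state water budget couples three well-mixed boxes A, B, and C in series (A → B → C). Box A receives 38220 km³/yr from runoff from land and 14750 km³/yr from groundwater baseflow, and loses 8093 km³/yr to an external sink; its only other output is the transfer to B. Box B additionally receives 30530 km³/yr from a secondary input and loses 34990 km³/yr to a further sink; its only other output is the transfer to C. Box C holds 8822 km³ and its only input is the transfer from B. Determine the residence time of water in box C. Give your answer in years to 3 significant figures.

0.218 yr

Box A: F(A→B) = (38220 + 14750) − 8093 = 44877 km³/yr.
Box B: F(B→C) = (44877 + 30530) − 34990 = 40417 km³/yr.
Box C throughput = its input = 40417 km³/yr; τ = 8822 / 40417 = 0.2183 yr.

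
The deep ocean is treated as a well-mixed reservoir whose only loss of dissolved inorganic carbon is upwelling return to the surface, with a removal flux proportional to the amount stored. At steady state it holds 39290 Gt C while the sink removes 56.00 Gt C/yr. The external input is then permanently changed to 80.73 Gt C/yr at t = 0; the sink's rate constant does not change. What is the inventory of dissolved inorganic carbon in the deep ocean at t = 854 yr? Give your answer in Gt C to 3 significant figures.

The sink rate constant is k = F₀/M₀ = 56.00/39290 = 0.001425 yr⁻¹.
Solving dM/dt = F₁ − kM with M(0) = M₀ gives M(t) = F₁/k + (M₀ − F₁/k)·e^(−kt).
F₁/k = 80.73/0.001425 = 56641 Gt C; kt = 0.001425 × 854 = 1.217, e^(−kt) = 0.2961.
M(854) = 56641 + (39290 − 56641) × 0.2961 = 56641 − 5137 = 51504 Gt C.

51500 Gt C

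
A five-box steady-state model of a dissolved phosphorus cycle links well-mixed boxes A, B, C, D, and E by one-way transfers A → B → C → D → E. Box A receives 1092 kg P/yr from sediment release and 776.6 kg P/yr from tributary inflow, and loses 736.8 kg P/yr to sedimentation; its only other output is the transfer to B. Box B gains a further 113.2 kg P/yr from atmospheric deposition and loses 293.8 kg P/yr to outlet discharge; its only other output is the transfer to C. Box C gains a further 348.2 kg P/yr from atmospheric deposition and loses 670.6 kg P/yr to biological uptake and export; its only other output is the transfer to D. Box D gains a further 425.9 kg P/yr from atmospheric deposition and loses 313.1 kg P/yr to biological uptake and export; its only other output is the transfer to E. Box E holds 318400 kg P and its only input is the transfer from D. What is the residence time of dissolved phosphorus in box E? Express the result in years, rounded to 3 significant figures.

Box A: F(A→B) = (1092 + 776.6) − 736.8 = 1131.8 kg P/yr.
Box B: F(B→C) = (1131.8 + 113.2) − 293.8 = 951.20 kg P/yr.
Box C: F(C→D) = (951.20 + 348.2) − 670.6 = 628.80 kg P/yr.
Box D: F(D→E) = (628.80 + 425.9) − 313.1 = 741.60 kg P/yr.
Box E throughput = its input = 741.60 kg P/yr; τ = 318400 / 741.60 = 429.3 yr.

429 yr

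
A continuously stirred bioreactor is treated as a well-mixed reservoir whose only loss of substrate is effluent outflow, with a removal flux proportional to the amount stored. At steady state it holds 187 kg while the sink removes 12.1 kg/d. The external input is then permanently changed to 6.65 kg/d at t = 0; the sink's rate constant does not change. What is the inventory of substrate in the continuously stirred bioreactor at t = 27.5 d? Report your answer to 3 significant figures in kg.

The sink rate constant is k = F₀/M₀ = 12.1/187 = 0.06471 d⁻¹.
Solving dM/dt = F₁ − kM with M(0) = M₀ gives M(t) = F₁/k + (M₀ − F₁/k)·e^(−kt).
F₁/k = 6.65/0.06471 = 102.77 kg; kt = 0.06471 × 27.5 = 1.779, e^(−kt) = 0.1687.
M(27.5) = 102.77 + (187 − 102.77) × 0.1687 = 102.77 + 14.21 = 116.99 kg.

117 kg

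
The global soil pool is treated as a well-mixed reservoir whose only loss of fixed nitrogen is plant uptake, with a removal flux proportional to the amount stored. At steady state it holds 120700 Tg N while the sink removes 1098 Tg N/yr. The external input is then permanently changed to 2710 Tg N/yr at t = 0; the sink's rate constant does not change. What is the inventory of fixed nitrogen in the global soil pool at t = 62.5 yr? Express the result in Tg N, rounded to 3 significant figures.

The sink rate constant is k = F₀/M₀ = 1098/120700 = 0.009097 yr⁻¹.
Solving dM/dt = F₁ − kM with M(0) = M₀ gives M(t) = F₁/k + (M₀ − F₁/k)·e^(−kt).
F₁/k = 2710/0.009097 = 297900 Tg N; kt = 0.009097 × 62.5 = 0.5686, e^(−kt) = 0.5663.
M(62.5) = 297900 + (120700 − 297900) × 0.5663 = 297900 − 100400 = 197550 Tg N.

198000 Tg N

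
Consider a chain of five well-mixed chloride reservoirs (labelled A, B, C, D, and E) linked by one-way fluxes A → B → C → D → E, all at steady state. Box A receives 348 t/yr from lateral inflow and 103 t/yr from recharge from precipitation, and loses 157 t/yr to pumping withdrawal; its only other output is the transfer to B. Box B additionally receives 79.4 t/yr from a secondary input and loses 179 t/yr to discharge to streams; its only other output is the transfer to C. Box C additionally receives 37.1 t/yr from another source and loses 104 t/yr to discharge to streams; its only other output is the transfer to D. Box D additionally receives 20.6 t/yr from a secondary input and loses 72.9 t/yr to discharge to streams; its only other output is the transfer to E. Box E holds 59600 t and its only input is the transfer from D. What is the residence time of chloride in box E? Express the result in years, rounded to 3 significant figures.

793 yr

Box A: F(A→B) = (348 + 103) − 157 = 294.00 t/yr.
Box B: F(B→C) = (294.00 + 79.4) − 179 = 194.40 t/yr.
Box C: F(C→D) = (194.40 + 37.1) − 104 = 127.50 t/yr.
Box D: F(D→E) = (127.50 + 20.6) − 72.9 = 75.200 t/yr.
Box E throughput = its input = 75.200 t/yr; τ = 59600 / 75.200 = 792.6 yr.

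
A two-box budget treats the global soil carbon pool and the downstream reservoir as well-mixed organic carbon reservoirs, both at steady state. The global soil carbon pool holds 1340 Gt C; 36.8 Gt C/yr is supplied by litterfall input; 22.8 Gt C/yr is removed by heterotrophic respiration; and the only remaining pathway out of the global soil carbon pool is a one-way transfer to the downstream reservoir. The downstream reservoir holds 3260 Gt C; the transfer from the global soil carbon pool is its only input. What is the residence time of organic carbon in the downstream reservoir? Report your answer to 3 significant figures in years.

233 yr

Balance the global soil carbon pool: ΣF_in = 36.800 Gt C/yr.
Transfer to the downstream reservoir = ΣF_in − (22.8) = 14.000 Gt C/yr.
At steady state the output of the downstream reservoir equals its input, 14.000 Gt C/yr.
τ = M / F = 3260 / 14.000 = 232.9 yr.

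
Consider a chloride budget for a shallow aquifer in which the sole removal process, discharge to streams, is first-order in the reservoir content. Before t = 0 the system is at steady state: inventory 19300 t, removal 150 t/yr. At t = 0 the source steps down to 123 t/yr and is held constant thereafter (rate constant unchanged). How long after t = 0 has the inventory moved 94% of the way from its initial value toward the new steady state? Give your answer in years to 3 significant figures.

362 yr

τ = M₀/F₀ = 19300/150 = 128.7 yr.
The remaining gap fraction is e^(−t/τ); 94% covered ⇒ e^(−t/τ) = 0.0600.
t = −τ ln(0.0600) = 128.7 × 2.813 = 362.0 yr.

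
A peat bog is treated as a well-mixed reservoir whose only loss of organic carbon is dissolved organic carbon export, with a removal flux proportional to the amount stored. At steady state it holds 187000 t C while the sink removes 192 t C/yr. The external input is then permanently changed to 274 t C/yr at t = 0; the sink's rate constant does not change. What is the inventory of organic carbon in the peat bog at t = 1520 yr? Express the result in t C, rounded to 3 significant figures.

250000 t C

τ = M₀/F₀ = 187000/192 = 974.0 yr; rate constant k = 1/τ.
New steady state M_∞ = F₁/k = F₁·τ = 274 × 974.0 = 266860 t C.
M(t) = M_∞ + (M₀ − M_∞)·e^(−t/τ); t/τ = 1520/974.0 = 1.561, so e^(−t/τ) = 0.2100.
M(t) = 266860 − 79860 × 0.2100 = 250090 t C.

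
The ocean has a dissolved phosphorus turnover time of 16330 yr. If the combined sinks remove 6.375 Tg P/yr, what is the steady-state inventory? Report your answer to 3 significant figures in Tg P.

τ = M/F ⇒ M = τ × F = 16330 × 6.375 = 104100 Tg P.

104000 Tg P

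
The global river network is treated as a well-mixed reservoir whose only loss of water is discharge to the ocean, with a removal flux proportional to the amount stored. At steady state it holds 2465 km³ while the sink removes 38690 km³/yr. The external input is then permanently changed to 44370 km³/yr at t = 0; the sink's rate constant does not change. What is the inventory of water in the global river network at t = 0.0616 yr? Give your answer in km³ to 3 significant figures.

The sink rate constant is k = F₀/M₀ = 38690/2465 = 15.70 yr⁻¹.
Solving dM/dt = F₁ − kM with M(0) = M₀ gives M(t) = F₁/k + (M₀ − F₁/k)·e^(−kt).
F₁/k = 44370/15.70 = 2826.9 km³; kt = 15.70 × 0.0616 = 0.9669, e^(−kt) = 0.3803.
M(0.0616) = 2826.9 + (2465 − 2826.9) × 0.3803 = 2826.9 − 137.6 = 2689.3 km³.

2690 km³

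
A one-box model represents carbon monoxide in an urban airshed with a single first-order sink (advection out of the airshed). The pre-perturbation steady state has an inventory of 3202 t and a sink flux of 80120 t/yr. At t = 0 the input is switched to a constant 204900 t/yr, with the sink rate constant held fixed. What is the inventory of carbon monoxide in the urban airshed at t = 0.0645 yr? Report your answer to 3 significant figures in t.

7200 t

τ = M₀/F₀ = 3202/80120 = 0.03997 yr; rate constant k = 1/τ.
New steady state M_∞ = F₁/k = F₁·τ = 204900 × 0.03997 = 8188.8 t.
M(t) = M_∞ + (M₀ − M_∞)·e^(−t/τ); t/τ = 0.0645/0.03997 = 1.614, so e^(−t/τ) = 0.1991.
M(t) = 8188.8 − 4987 × 0.1991 = 7195.9 t.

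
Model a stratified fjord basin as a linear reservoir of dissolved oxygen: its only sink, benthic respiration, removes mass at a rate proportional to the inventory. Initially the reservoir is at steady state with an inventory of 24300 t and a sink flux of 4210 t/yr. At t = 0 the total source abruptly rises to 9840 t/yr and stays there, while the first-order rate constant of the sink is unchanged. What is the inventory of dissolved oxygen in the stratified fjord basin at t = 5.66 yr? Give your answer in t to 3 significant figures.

44600 t

The sink rate constant is k = F₀/M₀ = 4210/24300 = 0.1733 yr⁻¹.
Solving dM/dt = F₁ − kM with M(0) = M₀ gives M(t) = F₁/k + (M₀ − F₁/k)·e^(−kt).
F₁/k = 9840/0.1733 = 56796 t; kt = 0.1733 × 5.66 = 0.9806, e^(−kt) = 0.3751.
M(5.66) = 56796 + (24300 − 56796) × 0.3751 = 56796 − 12190 = 44607 t.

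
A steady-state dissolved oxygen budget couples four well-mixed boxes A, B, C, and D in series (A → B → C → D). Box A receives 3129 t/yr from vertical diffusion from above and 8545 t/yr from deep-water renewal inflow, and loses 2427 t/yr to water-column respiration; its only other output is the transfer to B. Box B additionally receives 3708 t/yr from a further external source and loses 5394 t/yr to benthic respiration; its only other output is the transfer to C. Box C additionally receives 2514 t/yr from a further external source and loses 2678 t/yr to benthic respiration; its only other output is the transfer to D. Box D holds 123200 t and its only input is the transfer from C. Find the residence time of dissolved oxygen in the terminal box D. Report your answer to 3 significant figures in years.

Box A: F(A→B) = (3129 + 8545) − 2427 = 9247.0 t/yr.
Box B: F(B→C) = (9247.0 + 3708) − 5394 = 7561.0 t/yr.
Box C: F(C→D) = (7561.0 + 2514) − 2678 = 7397.0 t/yr.
Box D throughput = its input = 7397.0 t/yr; τ = 123200 / 7397.0 = 16.66 yr.

16.7 yr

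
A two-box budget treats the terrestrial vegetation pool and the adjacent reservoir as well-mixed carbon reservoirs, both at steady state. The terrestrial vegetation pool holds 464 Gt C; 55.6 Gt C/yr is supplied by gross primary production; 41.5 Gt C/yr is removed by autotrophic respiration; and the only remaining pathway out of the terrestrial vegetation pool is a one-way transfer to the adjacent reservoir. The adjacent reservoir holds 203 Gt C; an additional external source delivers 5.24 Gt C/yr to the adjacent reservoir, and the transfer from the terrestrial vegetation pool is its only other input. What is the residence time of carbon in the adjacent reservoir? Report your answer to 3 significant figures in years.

10.5 yr

Balance the terrestrial vegetation pool: ΣF_in = 55.600 Gt C/yr.
Transfer to the adjacent reservoir = ΣF_in − (41.5) = 14.100 Gt C/yr.
Total input to the adjacent reservoir = 14.100 + 5.24 = 19.340 Gt C/yr; at steady state this equals its total output.
τ = M / F = 203 / 19.340 = 10.50 yr.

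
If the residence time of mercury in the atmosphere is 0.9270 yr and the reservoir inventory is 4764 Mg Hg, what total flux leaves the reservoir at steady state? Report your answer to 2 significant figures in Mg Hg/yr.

5100 Mg Hg/yr

F = M / τ = 4764 / 0.9270 = 5139 Mg Hg/yr.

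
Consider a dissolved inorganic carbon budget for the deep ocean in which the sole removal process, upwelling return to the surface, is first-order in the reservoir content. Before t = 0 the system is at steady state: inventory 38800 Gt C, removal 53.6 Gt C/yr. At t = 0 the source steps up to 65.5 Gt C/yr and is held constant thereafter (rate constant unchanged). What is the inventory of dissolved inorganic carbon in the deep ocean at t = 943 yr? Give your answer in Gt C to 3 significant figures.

45100 Gt C

The sink rate constant is k = F₀/M₀ = 53.6/38800 = 0.001381 yr⁻¹.
Solving dM/dt = F₁ − kM with M(0) = M₀ gives M(t) = F₁/k + (M₀ − F₁/k)·e^(−kt).
F₁/k = 65.5/0.001381 = 47414 Gt C; kt = 0.001381 × 943 = 1.303, e^(−kt) = 0.2718.
M(943) = 47414 + (38800 − 47414) × 0.2718 = 47414 − 2341 = 45073 Gt C.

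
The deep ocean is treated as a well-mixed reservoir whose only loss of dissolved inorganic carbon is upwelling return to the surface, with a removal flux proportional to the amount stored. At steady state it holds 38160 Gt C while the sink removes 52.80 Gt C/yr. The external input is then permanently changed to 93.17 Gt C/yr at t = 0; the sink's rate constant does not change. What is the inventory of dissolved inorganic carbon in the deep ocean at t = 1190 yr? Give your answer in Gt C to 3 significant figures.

The sink rate constant is k = F₀/M₀ = 52.80/38160 = 0.001384 yr⁻¹.
Solving dM/dt = F₁ − kM with M(0) = M₀ gives M(t) = F₁/k + (M₀ − F₁/k)·e^(−kt).
F₁/k = 93.17/0.001384 = 67336 Gt C; kt = 0.001384 × 1190 = 1.647, e^(−kt) = 0.1927.
M(1190) = 67336 + (38160 − 67336) × 0.1927 = 67336 − 5623 = 61714 Gt C.

61700 Gt C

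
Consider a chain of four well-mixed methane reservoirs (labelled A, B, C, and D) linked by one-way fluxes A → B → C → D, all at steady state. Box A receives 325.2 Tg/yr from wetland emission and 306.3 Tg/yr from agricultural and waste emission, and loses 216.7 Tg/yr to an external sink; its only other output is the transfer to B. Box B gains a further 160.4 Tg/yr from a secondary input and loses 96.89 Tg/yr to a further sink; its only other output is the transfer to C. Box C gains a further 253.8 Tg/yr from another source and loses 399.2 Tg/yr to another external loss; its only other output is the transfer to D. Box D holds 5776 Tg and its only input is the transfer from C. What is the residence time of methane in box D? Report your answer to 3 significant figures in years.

17.4 yr

Box A: F(A→B) = (325.2 + 306.3) − 216.7 = 414.80 Tg/yr.
Box B: F(B→C) = (414.80 + 160.4) − 96.89 = 478.31 Tg/yr.
Box C: F(C→D) = (478.31 + 253.8) − 399.2 = 332.91 Tg/yr.
Box D throughput = its input = 332.91 Tg/yr; τ = 5776 / 332.91 = 17.35 yr.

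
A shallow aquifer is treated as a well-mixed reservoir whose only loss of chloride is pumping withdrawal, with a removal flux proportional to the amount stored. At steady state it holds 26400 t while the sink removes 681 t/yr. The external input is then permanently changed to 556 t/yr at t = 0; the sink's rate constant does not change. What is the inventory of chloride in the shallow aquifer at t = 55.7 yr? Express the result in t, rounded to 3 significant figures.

22700 t

Residence time τ = M₀/F₀ = 38.77 yr. The eventual steady state is M_∞ = M₀·(F₁/F₀) = 26400 × 556/681 = 21554 t.
The anomaly ΔM(t) = M(t) − M_∞ decays as ΔM₀·e^(−t/τ) with ΔM₀ = 26400 − 21554 = 4846 t.
At t = 55.7 yr, e^(−t/τ) = e^(−1.437) = 0.2377, so ΔM = 1152 t and M = 21554 + 1152 = 22706 t.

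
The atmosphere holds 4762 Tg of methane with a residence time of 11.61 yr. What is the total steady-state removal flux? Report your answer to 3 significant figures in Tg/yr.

410 Tg/yr

F = M / τ = 4762 / 11.61 = 410.2 Tg/yr.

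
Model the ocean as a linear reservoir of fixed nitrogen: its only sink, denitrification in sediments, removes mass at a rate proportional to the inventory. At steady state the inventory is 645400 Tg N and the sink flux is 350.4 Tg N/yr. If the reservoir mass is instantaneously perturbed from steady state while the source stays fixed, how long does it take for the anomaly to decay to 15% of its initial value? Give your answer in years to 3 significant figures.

For a linear reservoir the anomaly decays as exp(−t/τ) with τ = M/F = 645400/350.4 = 1842 yr.
exp(−t/τ) = 0.15 ⇒ t = −τ ln(0.15) = 1842 × 1.897 = 3494 yr.

3490 yr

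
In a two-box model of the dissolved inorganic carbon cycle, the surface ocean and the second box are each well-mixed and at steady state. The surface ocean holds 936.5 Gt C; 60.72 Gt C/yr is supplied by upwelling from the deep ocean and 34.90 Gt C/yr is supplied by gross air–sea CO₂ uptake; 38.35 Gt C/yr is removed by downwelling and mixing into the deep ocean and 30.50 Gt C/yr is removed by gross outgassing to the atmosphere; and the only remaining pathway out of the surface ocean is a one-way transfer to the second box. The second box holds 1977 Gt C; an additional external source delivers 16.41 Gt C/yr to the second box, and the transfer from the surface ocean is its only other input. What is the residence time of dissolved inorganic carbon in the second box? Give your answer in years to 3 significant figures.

45.8 yr

Balance the surface ocean: ΣF_in = 60.72 + 34.90 = 95.620 Gt C/yr.
Transfer to the second box = ΣF_in − (38.35 + 30.50) = 26.770 Gt C/yr.
Total input to the second box = 26.770 + 16.41 = 43.180 Gt C/yr; at steady state this equals its total output.
τ = M / F = 1977 / 43.180 = 45.79 yr.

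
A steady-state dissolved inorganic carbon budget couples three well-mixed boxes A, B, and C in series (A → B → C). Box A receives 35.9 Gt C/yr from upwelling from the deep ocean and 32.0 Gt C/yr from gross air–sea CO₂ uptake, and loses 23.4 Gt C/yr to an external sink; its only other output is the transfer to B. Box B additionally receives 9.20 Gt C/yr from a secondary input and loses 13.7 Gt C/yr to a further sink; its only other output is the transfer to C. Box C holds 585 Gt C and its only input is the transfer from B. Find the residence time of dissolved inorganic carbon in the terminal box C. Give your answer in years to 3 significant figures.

14.6 yr

Box A: F(A→B) = (35.9 + 32.0) − 23.4 = 44.500 Gt C/yr.
Box B: F(B→C) = (44.500 + 9.20) − 13.7 = 40.000 Gt C/yr.
Box C throughput = its input = 40.000 Gt C/yr; τ = 585 / 40.000 = 14.62 yr.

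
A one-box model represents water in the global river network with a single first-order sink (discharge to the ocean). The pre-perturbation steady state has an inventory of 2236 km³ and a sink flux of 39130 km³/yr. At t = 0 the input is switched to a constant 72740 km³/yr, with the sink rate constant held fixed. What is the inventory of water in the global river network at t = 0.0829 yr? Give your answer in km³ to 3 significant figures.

3710 km³

Residence time τ = M₀/F₀ = 0.05714 yr. The eventual steady state is M_∞ = M₀·(F₁/F₀) = 2236 × 72740/39130 = 4156.6 km³.
The anomaly ΔM(t) = M(t) − M_∞ decays as ΔM₀·e^(−t/τ) with ΔM₀ = 2236 − 4156.6 = −1921 km³.
At t = 0.0829 yr, e^(−t/τ) = e^(−1.451) = 0.2344, so ΔM = −450.2 km³ and M = 4156.6 − 450.2 = 3706.4 km³.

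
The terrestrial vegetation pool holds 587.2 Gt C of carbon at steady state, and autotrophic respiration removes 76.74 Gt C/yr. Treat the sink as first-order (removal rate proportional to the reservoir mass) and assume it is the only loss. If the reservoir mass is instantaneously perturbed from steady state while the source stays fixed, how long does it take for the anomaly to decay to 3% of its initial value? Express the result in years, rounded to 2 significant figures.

27 yr

For a linear reservoir the anomaly decays as exp(−t/τ) with τ = M/F = 587.2/76.74 = 7.652 yr.
exp(−t/τ) = 0.03 ⇒ t = −τ ln(0.03) = 7.652 × 3.507 = 26.83 yr.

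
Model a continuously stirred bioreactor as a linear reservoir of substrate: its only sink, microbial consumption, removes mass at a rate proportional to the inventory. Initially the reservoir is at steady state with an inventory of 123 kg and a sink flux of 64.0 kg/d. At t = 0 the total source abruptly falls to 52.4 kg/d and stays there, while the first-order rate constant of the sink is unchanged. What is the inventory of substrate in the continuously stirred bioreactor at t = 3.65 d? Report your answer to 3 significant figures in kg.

104 kg

τ = M₀/F₀ = 123/64.0 = 1.922 d; rate constant k = 1/τ.
New steady state M_∞ = F₁/k = F₁·τ = 52.4 × 1.922 = 100.71 kg.
M(t) = M_∞ + (M₀ − M_∞)·e^(−t/τ); t/τ = 3.65/1.922 = 1.899, so e^(−t/τ) = 0.1497.
M(t) = 100.71 + 22.29 × 0.1497 = 104.04 kg.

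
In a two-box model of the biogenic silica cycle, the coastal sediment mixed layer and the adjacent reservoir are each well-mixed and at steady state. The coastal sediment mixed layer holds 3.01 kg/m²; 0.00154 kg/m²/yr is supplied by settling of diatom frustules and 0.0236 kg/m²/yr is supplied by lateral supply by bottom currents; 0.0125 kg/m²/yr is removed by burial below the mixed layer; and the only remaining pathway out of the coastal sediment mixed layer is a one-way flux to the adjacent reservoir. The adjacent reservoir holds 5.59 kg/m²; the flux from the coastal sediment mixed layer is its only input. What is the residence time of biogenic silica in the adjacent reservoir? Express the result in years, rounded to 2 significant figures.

440 yr

Balance the coastal sediment mixed layer: ΣF_in = 0.00154 + 0.0236 = 0.025140 kg/m²/yr.
Flux to the adjacent reservoir = ΣF_in − (0.0125) = 0.012640 kg/m²/yr.
At steady state the output of the adjacent reservoir equals its input, 0.012640 kg/m²/yr.
τ = M / F = 5.59 / 0.012640 = 442.2 yr.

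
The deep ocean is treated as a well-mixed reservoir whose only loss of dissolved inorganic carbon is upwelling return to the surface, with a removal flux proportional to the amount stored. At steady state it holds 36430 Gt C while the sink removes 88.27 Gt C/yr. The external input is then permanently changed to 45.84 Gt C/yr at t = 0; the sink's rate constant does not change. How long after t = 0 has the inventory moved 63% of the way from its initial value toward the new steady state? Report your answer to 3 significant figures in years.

410 yr

τ = M₀/F₀ = 36430/88.27 = 412.7 yr.
The remaining gap fraction is e^(−t/τ); 63% covered ⇒ e^(−t/τ) = 0.370.
t = −τ ln(0.370) = 412.7 × 0.9943 = 410.3 yr.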